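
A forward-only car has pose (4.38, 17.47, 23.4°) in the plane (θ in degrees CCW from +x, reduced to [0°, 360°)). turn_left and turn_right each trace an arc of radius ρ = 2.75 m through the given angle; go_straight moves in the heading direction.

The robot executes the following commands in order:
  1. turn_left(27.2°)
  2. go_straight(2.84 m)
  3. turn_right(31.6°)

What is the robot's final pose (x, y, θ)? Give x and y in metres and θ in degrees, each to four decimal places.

set_pose: (x, y, θ) = (4.3800, 17.4700, 23.4000°), ρ = 2.75
turn_left(27.2°): centre at ρ to the left, rotate +27.2° → (5.4129, 18.2483, 50.6000°)
go_straight(2.84): x += 2.84·cos θ, y += 2.84·sin θ → (7.2155, 20.4429, 50.6000°)
turn_right(31.6°): centre at ρ to the right, rotate −31.6° → (8.4452, 21.2975, 19.0000°)

(8.4452, 21.2975, 19.0000°)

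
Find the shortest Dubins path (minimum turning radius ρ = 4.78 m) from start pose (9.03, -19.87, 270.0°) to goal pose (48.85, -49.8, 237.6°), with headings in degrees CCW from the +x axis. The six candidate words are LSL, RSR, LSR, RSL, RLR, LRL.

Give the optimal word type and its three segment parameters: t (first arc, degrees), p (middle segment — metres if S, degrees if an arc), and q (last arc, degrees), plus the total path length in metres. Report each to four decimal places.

Let ψ = atan2(Δy, Δx) = atan2(-29.93, 39.82) = -36.9297° be the start→goal bearing.
Normalize: d = |goal − start| / ρ = 49.814027/4.78 = 10.421345, α = (θ_start − ψ) mod 360° = 306.9297° = 5.356934 rad, β = (θ_goal − ψ) mod 360° = 274.5297° = 4.791447 rad.
Common terms: sin α = -0.799373, cos α = 0.600835, sin β = -0.996877, cos β = 0.078976, cos(α−β) = 0.844328, d² = 108.604423. Work in radians in the unit-radius frame; every candidate has L = ρ·(t + p + q).
LSL: p² = 2 + d² − 2cos(α−β) + 2d(sin α − sin β) = 113.032267; p = √p² = 10.631663; φ = atan2(cos β − cos α, d + sin α − sin β) = -0.049105 rad; t = (φ − α) mod 2π = 0.877146 rad, q = (β − φ) mod 2π = 4.840552 rad → L = 4.78·(0.877146 + 10.631663 + 4.840552) = 4.78·16.349362 = 78.149951 m
RSR: p² = 2 + d² − 2cos(α−β) + 2d(sin β − sin α) = 104.799268; p = √p² = 10.237151; φ = atan2(cos α − cos β, d − sin α + sin β) = 0.050999 rad; t = (α − φ) mod 2π = 5.305935 rad, q = (φ − β) mod 2π = 1.542737 rad → L = 4.78·(5.305935 + 10.237151 + 1.542737) = 4.78·17.085823 = 81.670236 m
LSR: p² = d² − 2 + 2cos(α−β) + 2d(sin α + sin β) = 70.854404; p = √p² = 8.417506; φ = atan2(−cos α − cos β, d + sin α + sin β) − atan2(−2, p) = 0.154619 rad; t = (φ − α) mod 2π = 1.080871 rad, q = (φ − β) mod 2π = 1.646357 rad → L = 4.78·(1.080871 + 8.417506 + 1.646357) = 4.78·11.144734 = 53.271828 m
RSL: p² = d² − 2 + 2cos(α−β) − 2d(sin α + sin β) = 145.731754; p = √p² = 12.071941; φ = atan2(cos α + cos β, d − sin α − sin β) − atan2(2, p) = -0.108598 rad; t = (α − φ) mod 2π = 5.465531 rad, q = (β − φ) mod 2π = 4.900045 rad → L = 4.78·(5.465531 + 12.071941 + 4.900045) = 4.78·22.437517 = 107.251332 m
RLR: c = (6 − d² + 2cos(α−β) + 2d(sin α − sin β))/8 = -12.099908, |c| > 1 → infeasible
LRL: c = (6 − d² + 2cos(α−β) − 2d(sin α − sin β))/8 = -13.129033, |c| > 1 → infeasible
Shortest: LSR with L = 53.271828 m ≈ 53.2718 m
Convert LSR to answer units (arcs ×180/π): t = 1.080871·180/π = 61.9293°, p = ρ·p = 4.78·8.417506 = 40.2357 m, q = 1.646357·180/π = 94.3293°, L = 53.2718 m.

LSR: t = 61.9293°, p = 40.2357 m, q = 94.3293°, L = 53.2718 m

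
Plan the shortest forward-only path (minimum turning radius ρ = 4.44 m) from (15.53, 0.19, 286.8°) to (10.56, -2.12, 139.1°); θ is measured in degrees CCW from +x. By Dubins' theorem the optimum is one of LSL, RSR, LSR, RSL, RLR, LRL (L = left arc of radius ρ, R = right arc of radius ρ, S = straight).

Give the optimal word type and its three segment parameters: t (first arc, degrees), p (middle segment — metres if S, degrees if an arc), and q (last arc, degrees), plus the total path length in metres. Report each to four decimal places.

LRL: t = 51.1055°, p = 256.1841°, q = 57.3786°, L = 28.2591 m

Let ψ = atan2(Δy, Δx) = atan2(-2.31, -4.97) = -155.0715° be the start→goal bearing.
Normalize: d = |goal − start| / ρ = 5.480602/4.44 = 1.234370, α = (θ_start − ψ) mod 360° = 81.8715° = 1.428928 rad, β = (θ_goal − ψ) mod 360° = 294.1715° = 5.134262 rad.
Common terms: sin α = 0.989954, cos α = 0.141393, sin β = -0.912324, cos β = 0.409470, cos(α−β) = -0.845262, d² = 1.523669. Work in radians in the unit-radius frame; every candidate has L = ρ·(t + p + q).
LSL: p² = 2 + d² − 2cos(α−β) + 2d(sin α − sin β) = 9.910420; p = √p² = 3.148082; φ = atan2(cos β − cos α, d + sin α − sin β) = 0.085259 rad; t = (φ − α) mod 2π = 4.939516 rad, q = (β − φ) mod 2π = 5.049003 rad → L = 4.44·(4.939516 + 3.148082 + 5.049003) = 4.44·13.136601 = 58.326510 m
RSR: p² = 2 + d² − 2cos(α−β) + 2d(sin β − sin α) = 0.517965; p = √p² = 0.719698; φ = atan2(cos α − cos β, d − sin α + sin β) = -2.759908 rad; t = (α − φ) mod 2π = 4.188835 rad, q = (φ − β) mod 2π = 4.672201 rad → L = 4.44·(4.188835 + 0.719698 + 4.672201) = 4.44·9.580735 = 42.538462 m
LSR: p² = d² − 2 + 2cos(α−β) + 2d(sin α + sin β) = -1.975207 < 0 → infeasible
RSL: p² = d² − 2 + 2cos(α−β) − 2d(sin α + sin β) = -2.358502 < 0 → infeasible
RLR: c = (6 − d² + 2cos(α−β) + 2d(sin α − sin β))/8 = 0.935254; p = 2π − arccos c = 5.921366 rad; φ = atan2(cos α − cos β, d − sin α + sin β) = -2.759908 rad; t = (α − φ + p/2) mod 2π = 0.866333 rad, q = (α − β − t + p) mod 2π = 1.349699 rad → L = 4.44·(0.866333 + 5.921366 + 1.349699) = 4.44·8.137398 = 36.130046 m
LRL: c = (6 − d² + 2cos(α−β) − 2d(sin α − sin β))/8 = -0.238802; p = 2π − arccos c = 4.471257 rad; φ = atan2(cos β − cos α, d + sin α − sin β) = 0.085259 rad; t = (φ − α + p/2) mod 2π = 0.891959 rad, q = (β − α − t + p) mod 2π = 1.001446 rad → L = 4.44·(0.891959 + 4.471257 + 1.001446) = 4.44·6.364662 = 28.259098 m
Shortest: LRL with L = 28.259098 m ≈ 28.2591 m
Convert LRL to answer units (arcs ×180/π): t = 0.891959·180/π = 51.1055°, p = 4.471257·180/π = 256.1841°, q = 1.001446·180/π = 57.3786°, L = 28.2591 m.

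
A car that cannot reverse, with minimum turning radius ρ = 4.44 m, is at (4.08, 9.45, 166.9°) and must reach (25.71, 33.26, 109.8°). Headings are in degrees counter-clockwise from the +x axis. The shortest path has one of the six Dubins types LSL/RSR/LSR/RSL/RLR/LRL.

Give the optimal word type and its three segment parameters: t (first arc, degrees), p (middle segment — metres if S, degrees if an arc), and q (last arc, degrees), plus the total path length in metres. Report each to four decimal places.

Let ψ = atan2(Δy, Δx) = atan2(23.81, 21.63) = 47.7467° be the start→goal bearing.
Normalize: d = |goal − start| / ρ = 32.167888/4.44 = 7.245020, α = (θ_start − ψ) mod 360° = 119.1533° = 2.079618 rad, β = (θ_goal − ψ) mod 360° = 62.0533° = 1.083035 rad.
Common terms: sin α = 0.873319, cos α = -0.487148, sin β = 0.883384, cos β = 0.468650, cos(α−β) = 0.543174, d² = 52.490311. Work in radians in the unit-radius frame; every candidate has L = ρ·(t + p + q).
LSL: p² = 2 + d² − 2cos(α−β) + 2d(sin α − sin β) = 53.258122; p = √p² = 7.297816; φ = atan2(cos β − cos α, d + sin α − sin β) = 0.131348 rad; t = (φ − α) mod 2π = 4.334915 rad, q = (β − φ) mod 2π = 0.951687 rad → L = 4.44·(4.334915 + 7.297816 + 0.951687) = 4.44·12.584419 = 55.874818 m
RSR: p² = 2 + d² − 2cos(α−β) + 2d(sin β − sin α) = 53.549803; p = √p² = 7.317773; φ = atan2(cos α − cos β, d − sin α + sin β) = -0.130987 rad; t = (α − φ) mod 2π = 2.210605 rad, q = (φ − β) mod 2π = 5.069163 rad → L = 4.44·(2.210605 + 7.317773 + 5.069163) = 4.44·14.597541 = 64.813084 m
LSR: p² = d² − 2 + 2cos(α−β) + 2d(sin α + sin β) = 77.031361; p = √p² = 8.776751; φ = atan2(−cos α − cos β, d + sin α + sin β) − atan2(−2, p) = 0.226104 rad; t = (φ − α) mod 2π = 4.429672 rad, q = (φ − β) mod 2π = 5.426255 rad → L = 4.44·(4.429672 + 8.776751 + 5.426255) = 4.44·18.632677 = 82.729087 m
RSL: p² = d² − 2 + 2cos(α−β) − 2d(sin α + sin β) = 26.121959; p = √p² = 5.110965; φ = atan2(cos α + cos β, d − sin α − sin β) − atan2(2, p) = -0.376368 rad; t = (α − φ) mod 2π = 2.455986 rad, q = (β − φ) mod 2π = 1.459403 rad → L = 4.44·(2.455986 + 5.110965 + 1.459403) = 4.44·9.026353 = 40.077008 m
RLR: c = (6 − d² + 2cos(α−β) + 2d(sin α − sin β))/8 = -5.693725, |c| > 1 → infeasible
LRL: c = (6 − d² + 2cos(α−β) − 2d(sin α − sin β))/8 = -5.657265, |c| > 1 → infeasible
Shortest: RSL with L = 40.077008 m ≈ 40.0770 m
Convert RSL to answer units (arcs ×180/π): t = 2.455986·180/π = 140.7176°, p = ρ·p = 4.44·5.110965 = 22.6927 m, q = 1.459403·180/π = 83.6176°, L = 40.0770 m.

RSL: t = 140.7176°, p = 22.6927 m, q = 83.6176°, L = 40.0770 m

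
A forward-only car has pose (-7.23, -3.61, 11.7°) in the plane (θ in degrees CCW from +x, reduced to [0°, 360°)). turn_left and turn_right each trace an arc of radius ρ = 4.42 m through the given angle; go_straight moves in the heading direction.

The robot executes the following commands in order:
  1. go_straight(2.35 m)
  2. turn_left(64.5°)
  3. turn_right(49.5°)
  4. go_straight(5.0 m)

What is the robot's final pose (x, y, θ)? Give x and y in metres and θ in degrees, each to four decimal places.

set_pose: (x, y, θ) = (-7.2300, -3.6100, 11.7000°), ρ = 4.42
go_straight(2.35): x += 2.35·cos θ, y += 2.35·sin θ → (-4.9288, -3.1334, 11.7000°)
turn_left(64.5°): centre at ρ to the left, rotate +64.5° → (-1.5327, 0.1404, 76.2000°)
turn_right(49.5°): centre at ρ to the right, rotate −49.5° → (0.7737, 3.0348, 26.7000°)
go_straight(5.0): x += 5.0·cos θ, y += 5.0·sin θ → (5.2405, 5.2814, 26.7000°)

(5.2405, 5.2814, 26.7000°)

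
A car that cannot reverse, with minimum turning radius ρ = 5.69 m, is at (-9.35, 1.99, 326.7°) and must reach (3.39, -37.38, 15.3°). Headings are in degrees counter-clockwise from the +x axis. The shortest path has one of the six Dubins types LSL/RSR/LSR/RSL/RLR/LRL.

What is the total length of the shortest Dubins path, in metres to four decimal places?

Let ψ = atan2(Δy, Δx) = atan2(-39.37, 12.74) = -72.0686° be the start→goal bearing.
Normalize: d = |goal − start| / ρ = 41.380001/5.69 = 7.272408, α = (θ_start − ψ) mod 360° = 38.7686° = 0.676640 rad, β = (θ_goal − ψ) mod 360° = 87.3686° = 1.524870 rad.
Common terms: sin α = 0.626177, cos α = 0.779681, sin β = 0.998946, cos β = 0.045911, cos(α−β) = 0.661312, d² = 52.887917. Work in radians in the unit-radius frame; every candidate has L = ρ·(t + p + q).
LSL: p² = 2 + d² − 2cos(α−β) + 2d(sin α − sin β) = 48.143437; p = √p² = 6.938547; φ = atan2(cos β − cos α, d + sin α − sin β) = -0.105951 rad; t = (φ − α) mod 2π = 5.500595 rad, q = (β − φ) mod 2π = 1.630821 rad → L = 5.69·(5.500595 + 6.938547 + 1.630821) = 5.69·14.069962 = 80.058086 m
RSR: p² = 2 + d² − 2cos(α−β) + 2d(sin β − sin α) = 58.987151; p = √p² = 7.680309; φ = atan2(cos α − cos β, d − sin α + sin β) = 0.095685 rad; t = (α − φ) mod 2π = 0.580954 rad, q = (φ − β) mod 2π = 4.854001 rad → L = 5.69·(0.580954 + 7.680309 + 4.854001) = 5.69·13.115265 = 74.625855 m
LSR: p² = d² − 2 + 2cos(α−β) + 2d(sin α + sin β) = 75.847642; p = √p² = 8.709055; φ = atan2(−cos α − cos β, d + sin α + sin β) − atan2(−2, p) = 0.133208 rad; t = (φ − α) mod 2π = 5.739754 rad, q = (φ − β) mod 2π = 4.891524 rad → L = 5.69·(5.739754 + 8.709055 + 4.891524) = 5.69·19.340333 = 110.046495 m
RSL: p² = d² − 2 + 2cos(α−β) − 2d(sin α + sin β) = 28.573440; p = √p² = 5.345413; φ = atan2(cos α + cos β, d − sin α − sin β) − atan2(2, p) = -0.212863 rad; t = (α − φ) mod 2π = 0.889503 rad, q = (β − φ) mod 2π = 1.737733 rad → L = 5.69·(0.889503 + 5.345413 + 1.737733) = 5.69·7.972648 = 45.364370 m
RLR: c = (6 − d² + 2cos(α−β) + 2d(sin α − sin β))/8 = -6.373394, |c| > 1 → infeasible
LRL: c = (6 − d² + 2cos(α−β) − 2d(sin α − sin β))/8 = -5.017930, |c| > 1 → infeasible
Shortest: RSL with L = 45.364370 m ≈ 45.3644 m

45.3644 m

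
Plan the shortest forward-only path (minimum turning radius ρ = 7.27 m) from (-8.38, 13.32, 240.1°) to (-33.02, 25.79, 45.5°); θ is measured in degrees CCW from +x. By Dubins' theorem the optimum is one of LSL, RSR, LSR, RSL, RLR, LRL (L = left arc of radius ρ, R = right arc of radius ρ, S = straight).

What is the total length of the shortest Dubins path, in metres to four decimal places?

38.3685 m

Let ψ = atan2(Δy, Δx) = atan2(12.47, -24.64) = 153.1566° be the start→goal bearing.
Normalize: d = |goal − start| / ρ = 27.615765/7.27 = 3.798592, α = (θ_start − ψ) mod 360° = 86.9434° = 1.517449 rad, β = (θ_goal − ψ) mod 360° = 252.3434° = 4.404223 rad.
Common terms: sin α = 0.998577, cos α = 0.053322, sin β = -0.952892, cos β = -0.303311, cos(α−β) = -0.967709, d² = 14.429303. Work in radians in the unit-radius frame; every candidate has L = ρ·(t + p + q).
LSL: p² = 2 + d² − 2cos(α−β) + 2d(sin α − sin β) = 33.190390; p = √p² = 5.761110; φ = atan2(cos β − cos α, d + sin α − sin β) = -0.061943 rad; t = (φ − α) mod 2π = 4.703793 rad, q = (β − φ) mod 2π = 4.466167 rad → L = 7.27·(4.703793 + 5.761110 + 4.466167) = 7.27·14.931070 = 108.548879 m
RSR: p² = 2 + d² − 2cos(α−β) + 2d(sin β − sin α) = 3.539052; p = √p² = 1.881237; φ = atan2(cos α − cos β, d − sin α + sin β) = 0.190728 rad; t = (α − φ) mod 2π = 1.326721 rad, q = (φ − β) mod 2π = 2.069690 rad → L = 7.27·(1.326721 + 1.881237 + 2.069690) = 7.27·5.277648 = 38.368498 m
LSR: p² = d² − 2 + 2cos(α−β) + 2d(sin α + sin β) = 10.840968; p = √p² = 3.292563; φ = atan2(−cos α − cos β, d + sin α + sin β) − atan2(−2, p) = 0.610802 rad; t = (φ − α) mod 2π = 5.376539 rad, q = (φ − β) mod 2π = 2.489764 rad → L = 7.27·(5.376539 + 3.292563 + 2.489764) = 7.27·11.158865 = 81.124948 m
RSL: p² = d² − 2 + 2cos(α−β) − 2d(sin α + sin β) = 10.146801; p = √p² = 3.185404; φ = atan2(cos α + cos β, d − sin α − sin β) − atan2(2, p) = -0.627170 rad; t = (α − φ) mod 2π = 2.144619 rad, q = (β − φ) mod 2π = 5.031393 rad → L = 7.27·(2.144619 + 3.185404 + 5.031393) = 7.27·10.361416 = 75.327495 m
RLR: c = (6 − d² + 2cos(α−β) + 2d(sin α − sin β))/8 = 0.557619; p = 2π − arccos c = 5.303903 rad; φ = atan2(cos α − cos β, d − sin α + sin β) = 0.190728 rad; t = (α − φ + p/2) mod 2π = 3.978672 rad, q = (α − β − t + p) mod 2π = 4.721642 rad → L = 7.27·(3.978672 + 5.303903 + 4.721642) = 7.27·14.004217 = 101.810657 m
LRL: c = (6 − d² + 2cos(α−β) − 2d(sin α − sin β))/8 = -3.148799, |c| > 1 → infeasible
Shortest: RSR with L = 38.368498 m ≈ 38.3685 m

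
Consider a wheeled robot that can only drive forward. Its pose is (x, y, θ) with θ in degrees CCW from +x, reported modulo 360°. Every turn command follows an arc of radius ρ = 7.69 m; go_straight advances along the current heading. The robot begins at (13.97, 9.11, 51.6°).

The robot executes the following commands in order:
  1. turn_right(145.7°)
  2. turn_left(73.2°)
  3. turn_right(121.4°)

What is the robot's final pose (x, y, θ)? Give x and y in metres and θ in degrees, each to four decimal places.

(34.5533, -17.2188, 217.7000°)

set_pose: (x, y, θ) = (13.9700, 9.1100, 51.6000°), ρ = 7.69
turn_right(145.7°): centre at ρ to the right, rotate −145.7° → (27.6669, 3.7836, -94.1000° ≡ 265.9000°)
turn_left(73.2°): centre at ρ to the left, rotate +73.2° → (32.5939, -3.9503, 339.1000°)
turn_right(121.4°): centre at ρ to the right, rotate −121.4° → (34.5533, -17.2188, 217.7000°)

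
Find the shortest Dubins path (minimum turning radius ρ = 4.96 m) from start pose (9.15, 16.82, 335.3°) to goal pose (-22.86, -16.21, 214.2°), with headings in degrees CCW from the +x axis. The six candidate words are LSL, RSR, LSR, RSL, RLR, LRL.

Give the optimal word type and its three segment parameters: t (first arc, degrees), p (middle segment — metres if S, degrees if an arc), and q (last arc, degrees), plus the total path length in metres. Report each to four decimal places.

Let ψ = atan2(Δy, Δx) = atan2(-33.03, -32.01) = -134.1015° be the start→goal bearing.
Normalize: d = |goal − start| / ρ = 45.995880/4.96 = 9.273363, α = (θ_start − ψ) mod 360° = 109.4015° = 1.909417 rad, β = (θ_goal − ψ) mod 360° = 348.3015° = 6.079008 rad.
Common terms: sin α = 0.943214, cos α = -0.332186, sin β = -0.202761, cos β = 0.979228, cos(α−β) = -0.516533, d² = 85.995260. Work in radians in the unit-radius frame; every candidate has L = ρ·(t + p + q).
LSL: p² = 2 + d² − 2cos(α−β) + 2d(sin α − sin β) = 110.282413; p = √p² = 10.501543; φ = atan2(cos β − cos α, d + sin α − sin β) = 0.125205 rad; t = (φ − α) mod 2π = 4.498974 rad, q = (β − φ) mod 2π = 5.953803 rad → L = 4.96·(4.498974 + 10.501543 + 5.953803) = 4.96·20.954320 = 103.933428 m
RSR: p² = 2 + d² − 2cos(α−β) + 2d(sin β − sin α) = 67.774241; p = √p² = 8.232511; φ = atan2(cos α − cos β, d − sin α + sin β) = -0.159979 rad; t = (α − φ) mod 2π = 2.069395 rad, q = (φ − β) mod 2π = 0.044198 rad → L = 4.96·(2.069395 + 8.232511 + 0.044198) = 4.96·10.346105 = 51.316681 m
LSR: p² = d² − 2 + 2cos(α−β) + 2d(sin α + sin β) = 96.695165; p = √p² = 9.833370; φ = atan2(−cos α − cos β, d + sin α + sin β) − atan2(−2, p) = 0.136127 rad; t = (φ − α) mod 2π = 4.509895 rad, q = (φ − β) mod 2π = 0.340304 rad → L = 4.96·(4.509895 + 9.833370 + 0.340304) = 4.96·14.683569 = 72.830503 m
RSL: p² = d² − 2 + 2cos(α−β) − 2d(sin α + sin β) = 69.229223; p = √p² = 8.320410; φ = atan2(cos α + cos β, d − sin α − sin β) − atan2(2, p) = -0.160213 rad; t = (α − φ) mod 2π = 2.069630 rad, q = (β − φ) mod 2π = 6.239222 rad → L = 4.96·(2.069630 + 8.320410 + 6.239222) = 4.96·16.629262 = 82.481138 m
RLR: c = (6 − d² + 2cos(α−β) + 2d(sin α − sin β))/8 = -7.471780, |c| > 1 → infeasible
LRL: c = (6 − d² + 2cos(α−β) − 2d(sin α − sin β))/8 = -12.785302, |c| > 1 → infeasible
Shortest: RSR with L = 51.316681 m ≈ 51.3167 m
Convert RSR to answer units (arcs ×180/π): t = 2.069395·180/π = 118.5676°, p = ρ·p = 4.96·8.232511 = 40.8333 m, q = 0.044198·180/π = 2.5324°, L = 51.3167 m.

RSR: t = 118.5676°, p = 40.8333 m, q = 2.5324°, L = 51.3167 m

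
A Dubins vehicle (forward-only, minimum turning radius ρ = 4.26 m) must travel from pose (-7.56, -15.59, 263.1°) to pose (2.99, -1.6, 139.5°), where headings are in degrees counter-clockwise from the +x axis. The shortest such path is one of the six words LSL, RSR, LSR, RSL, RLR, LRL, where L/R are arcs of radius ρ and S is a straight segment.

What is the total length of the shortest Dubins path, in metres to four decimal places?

Let ψ = atan2(Δy, Δx) = atan2(13.99, 10.55) = 52.9797° be the start→goal bearing.
Normalize: d = |goal − start| / ρ = 17.522060/4.26 = 4.113160, α = (θ_start − ψ) mod 360° = 210.1203° = 3.667291 rad, β = (θ_goal − ψ) mod 360° = 86.5203° = 1.510064 rad.
Common terms: sin α = -0.501817, cos α = -0.864974, sin β = 0.998156, cos β = 0.060695, cos(α−β) = -0.553392, d² = 16.918083. Work in radians in the unit-radius frame; every candidate has L = ρ·(t + p + q).
LSL: p² = 2 + d² − 2cos(α−β) + 2d(sin α − sin β) = 7.685602; p = √p² = 2.772292; φ = atan2(cos β − cos α, d + sin α − sin β) = 0.340438 rad; t = (φ − α) mod 2π = 2.956332 rad, q = (β − φ) mod 2π = 1.169626 rad → L = 4.26·(2.956332 + 2.772292 + 1.169626) = 4.26·6.898250 = 29.386546 m
RSR: p² = 2 + d² − 2cos(α−β) + 2d(sin β − sin α) = 32.364130; p = √p² = 5.688948; φ = atan2(cos α − cos β, d − sin α + sin β) = -0.163440 rad; t = (α − φ) mod 2π = 3.830731 rad, q = (φ − β) mod 2π = 4.609681 rad → L = 4.26·(3.830731 + 5.688948 + 4.609681) = 4.26·14.129360 = 60.191075 m
LSR: p² = d² − 2 + 2cos(α−β) + 2d(sin α + sin β) = 17.894342; p = √p² = 4.230170; φ = atan2(−cos α − cos β, d + sin α + sin β) − atan2(−2, p) = 0.614391 rad; t = (φ − α) mod 2π = 3.230285 rad, q = (φ − β) mod 2π = 5.387512 rad → L = 4.26·(3.230285 + 4.230170 + 5.387512) = 4.26·12.847967 = 54.732341 m
RSL: p² = d² − 2 + 2cos(α−β) − 2d(sin α + sin β) = 9.728257; p = √p² = 3.119015; φ = atan2(cos α + cos β, d − sin α − sin β) − atan2(2, p) = -0.788995 rad; t = (α − φ) mod 2π = 4.456287 rad, q = (β − φ) mod 2π = 2.299060 rad → L = 4.26·(4.456287 + 3.119015 + 2.299060) = 4.26·9.874362 = 42.064781 m
RLR: c = (6 − d² + 2cos(α−β) + 2d(sin α − sin β))/8 = -3.045516, |c| > 1 → infeasible
LRL: c = (6 − d² + 2cos(α−β) − 2d(sin α − sin β))/8 = 0.039300; p = 2π − arccos c = 4.751699 rad; φ = atan2(cos β − cos α, d + sin α − sin β) = 0.340438 rad; t = (φ − α + p/2) mod 2π = 5.332181 rad, q = (β − α − t + p) mod 2π = 3.545476 rad → L = 4.26·(5.332181 + 4.751699 + 3.545476) = 4.26·13.629356 = 58.061057 m
Shortest: LSL with L = 29.386546 m ≈ 29.3865 m

29.3865 m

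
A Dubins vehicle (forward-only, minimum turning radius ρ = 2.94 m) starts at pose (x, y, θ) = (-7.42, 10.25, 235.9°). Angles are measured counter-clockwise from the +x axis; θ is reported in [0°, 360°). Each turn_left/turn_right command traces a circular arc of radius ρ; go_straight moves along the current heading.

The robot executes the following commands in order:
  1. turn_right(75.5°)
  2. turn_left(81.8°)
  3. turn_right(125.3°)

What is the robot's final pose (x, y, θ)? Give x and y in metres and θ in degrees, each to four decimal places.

(-19.6502, 7.7712, 116.9000°)

set_pose: (x, y, θ) = (-7.4200, 10.2500, 235.9000°), ρ = 2.94
turn_right(75.5°): centre at ρ to the right, rotate −75.5° → (-10.8407, 9.1286, 160.4000°)
turn_left(81.8°): centre at ρ to the left, rotate +81.8° → (-14.4276, 7.7302, 242.2000°)
turn_right(125.3°): centre at ρ to the right, rotate −125.3° → (-19.6502, 7.7712, 116.9000°)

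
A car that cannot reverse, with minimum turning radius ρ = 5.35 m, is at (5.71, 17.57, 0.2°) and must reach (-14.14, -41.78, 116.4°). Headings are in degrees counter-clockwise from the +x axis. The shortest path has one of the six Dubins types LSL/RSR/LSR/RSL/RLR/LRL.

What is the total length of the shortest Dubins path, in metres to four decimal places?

Let ψ = atan2(Δy, Δx) = atan2(-59.35, -19.85) = -108.4929° be the start→goal bearing.
Normalize: d = |goal − start| / ρ = 62.581507/5.35 = 11.697478, α = (θ_start − ψ) mod 360° = 108.6929° = 1.897048 rad, β = (θ_goal − ψ) mod 360° = 224.8929° = 3.925121 rad.
Common terms: sin α = 0.947250, cos α = -0.320495, sin β = -0.705783, cos β = -0.708428, cos(α−β) = -0.441506, d² = 136.830990. Work in radians in the unit-radius frame; every candidate has L = ρ·(t + p + q).
LSL: p² = 2 + d² − 2cos(α−β) + 2d(sin α − sin β) = 178.386646; p = √p² = 13.356146; φ = atan2(cos β − cos α, d + sin α − sin β) = -0.029049 rad; t = (φ − α) mod 2π = 4.357088 rad, q = (β − φ) mod 2π = 3.954170 rad → L = 5.35·(4.357088 + 13.356146 + 3.954170) = 5.35·21.667404 = 115.920613 m
RSR: p² = 2 + d² − 2cos(α−β) + 2d(sin β − sin α) = 101.041356; p = √p² = 10.051933; φ = atan2(cos α − cos β, d − sin α + sin β) = 0.038602 rad; t = (α − φ) mod 2π = 1.858446 rad, q = (φ − β) mod 2π = 2.396667 rad → L = 5.35·(1.858446 + 10.051933 + 2.396667) = 5.35·14.307046 = 76.542694 m
LSR: p² = d² − 2 + 2cos(α−β) + 2d(sin α + sin β) = 139.597089; p = √p² = 11.815121; φ = atan2(−cos α − cos β, d + sin α + sin β) − atan2(−2, p) = 0.253655 rad; t = (φ − α) mod 2π = 4.639792 rad, q = (φ − β) mod 2π = 2.611719 rad → L = 5.35·(4.639792 + 11.815121 + 2.611719) = 5.35·19.066632 = 102.006483 m
RSL: p² = d² − 2 + 2cos(α−β) − 2d(sin α + sin β) = 128.298867; p = √p² = 11.326909; φ = atan2(cos α + cos β, d − sin α − sin β) − atan2(2, p) = -0.264344 rad; t = (α − φ) mod 2π = 2.161392 rad, q = (β − φ) mod 2π = 4.189465 rad → L = 5.35·(2.161392 + 11.326909 + 4.189465) = 5.35·17.677766 = 94.576048 m
RLR: c = (6 − d² + 2cos(α−β) + 2d(sin α − sin β))/8 = -11.630170, |c| > 1 → infeasible
LRL: c = (6 − d² + 2cos(α−β) − 2d(sin α − sin β))/8 = -21.298331, |c| > 1 → infeasible
Shortest: RSR with L = 76.542694 m ≈ 76.5427 m

76.5427 m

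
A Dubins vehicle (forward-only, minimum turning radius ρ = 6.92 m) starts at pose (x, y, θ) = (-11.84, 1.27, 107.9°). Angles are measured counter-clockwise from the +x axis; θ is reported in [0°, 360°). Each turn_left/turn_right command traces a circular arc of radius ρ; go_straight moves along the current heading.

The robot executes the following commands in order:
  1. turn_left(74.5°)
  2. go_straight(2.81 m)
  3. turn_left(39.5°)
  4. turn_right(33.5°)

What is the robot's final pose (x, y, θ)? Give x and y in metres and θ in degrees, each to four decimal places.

(-29.4645, 2.4809, 188.4000°)

set_pose: (x, y, θ) = (-11.8400, 1.2700, 107.9000°), ρ = 6.92
turn_left(74.5°): centre at ρ to the left, rotate +74.5° → (-18.7148, 6.0570, 182.4000°)
go_straight(2.81): x += 2.81·cos θ, y += 2.81·sin θ → (-21.5223, 5.9394, 182.4000°)
turn_left(39.5°): centre at ρ to the left, rotate +39.5° → (-25.8540, 4.1761, 221.9000°)
turn_right(33.5°): centre at ρ to the right, rotate −33.5° → (-29.4645, 2.4809, 188.4000°)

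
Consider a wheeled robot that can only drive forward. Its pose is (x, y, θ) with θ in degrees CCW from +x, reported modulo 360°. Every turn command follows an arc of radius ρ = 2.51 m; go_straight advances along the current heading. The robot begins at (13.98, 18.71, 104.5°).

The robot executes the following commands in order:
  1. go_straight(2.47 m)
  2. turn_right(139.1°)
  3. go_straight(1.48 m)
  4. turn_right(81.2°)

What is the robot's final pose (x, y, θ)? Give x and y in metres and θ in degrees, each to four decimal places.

set_pose: (x, y, θ) = (13.9800, 18.7100, 104.5000°), ρ = 2.51
go_straight(2.47): x += 2.47·cos θ, y += 2.47·sin θ → (13.3616, 21.1013, 104.5000°)
turn_right(139.1°): centre at ρ to the right, rotate −139.1° → (17.2169, 23.7959, -34.6000° ≡ 325.4000°)
go_straight(1.48): x += 1.48·cos θ, y += 1.48·sin θ → (18.4351, 22.9554, 325.4000°)
turn_right(81.2°): centre at ρ to the right, rotate −81.2° → (19.2697, 19.7969, 244.2000°)

(19.2697, 19.7969, 244.2000°)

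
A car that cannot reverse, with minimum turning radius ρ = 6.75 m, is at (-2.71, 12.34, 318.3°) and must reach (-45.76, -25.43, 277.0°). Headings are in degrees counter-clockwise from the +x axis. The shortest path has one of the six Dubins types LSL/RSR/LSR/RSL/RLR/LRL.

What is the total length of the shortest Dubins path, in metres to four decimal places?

Let ψ = atan2(Δy, Δx) = atan2(-37.77, -43.05) = -138.7378° be the start→goal bearing.
Normalize: d = |goal − start| / ρ = 57.270196/6.75 = 8.484474, α = (θ_start − ψ) mod 360° = 97.0378° = 1.693630 rad, β = (θ_goal − ψ) mod 360° = 55.7378° = 0.972809 rad.
Common terms: sin α = 0.992465, cos α = -0.122525, sin β = 0.826470, cos β = 0.562980, cos(α−β) = 0.751264, d² = 71.986291. Work in radians in the unit-radius frame; every candidate has L = ρ·(t + p + q).
LSL: p² = 2 + d² − 2cos(α−β) + 2d(sin α − sin β) = 75.300526; p = √p² = 8.677588; φ = atan2(cos β − cos α, d + sin α − sin β) = 0.079080 rad; t = (φ − α) mod 2π = 4.668635 rad, q = (β − φ) mod 2π = 0.893729 rad → L = 6.75·(4.668635 + 8.677588 + 0.893729) = 6.75·14.239952 = 96.119675 m
RSR: p² = 2 + d² − 2cos(α−β) + 2d(sin β − sin α) = 69.667000; p = √p² = 8.346676; φ = atan2(cos α − cos β, d − sin α + sin β) = -0.082222 rad; t = (α − φ) mod 2π = 1.775852 rad, q = (φ − β) mod 2π = 5.228155 rad → L = 6.75·(1.775852 + 8.346676 + 5.228155) = 6.75·15.350682 = 103.617106 m
LSR: p² = d² − 2 + 2cos(α−β) + 2d(sin α + sin β) = 102.354244; p = √p² = 10.117027; φ = atan2(−cos α − cos β, d + sin α + sin β) − atan2(−2, p) = 0.152448 rad; t = (φ − α) mod 2π = 4.742003 rad, q = (φ − β) mod 2π = 5.462824 rad → L = 6.75·(4.742003 + 10.117027 + 5.462824) = 6.75·20.321854 = 137.172518 m
RSL: p² = d² − 2 + 2cos(α−β) − 2d(sin α + sin β) = 40.623395; p = √p² = 6.373648; φ = atan2(cos α + cos β, d − sin α − sin β) − atan2(2, p) = -0.238078 rad; t = (α − φ) mod 2π = 1.931708 rad, q = (β − φ) mod 2π = 1.210887 rad → L = 6.75·(1.931708 + 6.373648 + 1.210887) = 6.75·9.516243 = 64.234641 m
RLR: c = (6 − d² + 2cos(α−β) + 2d(sin α − sin β))/8 = -7.708375, |c| > 1 → infeasible
LRL: c = (6 − d² + 2cos(α−β) − 2d(sin α − sin β))/8 = -8.412566, |c| > 1 → infeasible
Shortest: RSL with L = 64.234641 m ≈ 64.2346 m

64.2346 m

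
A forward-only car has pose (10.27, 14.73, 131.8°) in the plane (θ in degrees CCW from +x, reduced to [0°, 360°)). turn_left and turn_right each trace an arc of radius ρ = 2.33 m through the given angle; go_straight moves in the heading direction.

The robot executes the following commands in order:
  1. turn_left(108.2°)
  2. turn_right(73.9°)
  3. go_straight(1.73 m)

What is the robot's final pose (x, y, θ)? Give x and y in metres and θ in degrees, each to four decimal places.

set_pose: (x, y, θ) = (10.2700, 14.7300, 131.8000°), ρ = 2.33
turn_left(108.2°): centre at ρ to the left, rotate +108.2° → (6.5152, 14.3420, 240.0000°)
turn_right(73.9°): centre at ρ to the right, rotate −73.9° → (3.9376, 13.2452, 166.1000°)
go_straight(1.73): x += 1.73·cos θ, y += 1.73·sin θ → (2.2583, 13.6608, 166.1000°)

(2.2583, 13.6608, 166.1000°)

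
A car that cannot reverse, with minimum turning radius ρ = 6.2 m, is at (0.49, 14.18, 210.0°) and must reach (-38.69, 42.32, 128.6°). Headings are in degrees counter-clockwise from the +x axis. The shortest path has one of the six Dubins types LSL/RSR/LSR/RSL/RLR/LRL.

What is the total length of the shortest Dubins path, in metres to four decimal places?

Let ψ = atan2(Δy, Δx) = atan2(28.14, -39.18) = 144.3132° be the start→goal bearing.
Normalize: d = |goal − start| / ρ = 48.238284/6.2 = 7.780368, α = (θ_start − ψ) mod 360° = 65.6868° = 1.146451 rad, β = (θ_goal − ψ) mod 360° = 344.2868° = 6.008938 rad.
Common terms: sin α = 0.911308, cos α = 0.411724, sin β = -0.270822, cos β = 0.962629, cos(α−β) = 0.149535, d² = 60.534131. Work in radians in the unit-radius frame; every candidate has L = ρ·(t + p + q).
LSL: p² = 2 + d² − 2cos(α−β) + 2d(sin α − sin β) = 80.629885; p = √p² = 8.979414; φ = atan2(cos β − cos α, d + sin α − sin β) = 0.061391 rad; t = (φ − α) mod 2π = 5.198125 rad, q = (β − φ) mod 2π = 5.947548 rad → L = 6.2·(5.198125 + 8.979414 + 5.947548) = 6.2·20.125087 = 124.775540 m
RSR: p² = 2 + d² − 2cos(α−β) + 2d(sin β − sin α) = 43.840236; p = √p² = 6.621196; φ = atan2(cos α − cos β, d − sin α + sin β) = -0.083300 rad; t = (α − φ) mod 2π = 1.229750 rad, q = (φ − β) mod 2π = 0.190948 rad → L = 6.2·(1.229750 + 6.621196 + 0.190948) = 6.2·8.041894 = 49.859743 m
LSR: p² = d² − 2 + 2cos(α−β) + 2d(sin α + sin β) = 68.799639; p = √p² = 8.294555; φ = atan2(−cos α − cos β, d + sin α + sin β) − atan2(−2, p) = 0.074824 rad; t = (φ − α) mod 2π = 5.211558 rad, q = (φ − β) mod 2π = 0.349071 rad → L = 6.2·(5.211558 + 8.294555 + 0.349071) = 6.2·13.855184 = 85.902139 m
RSL: p² = d² − 2 + 2cos(α−β) − 2d(sin α + sin β) = 48.866765; p = √p² = 6.990477; φ = atan2(cos α + cos β, d − sin α − sin β) − atan2(2, p) = -0.088496 rad; t = (α − φ) mod 2π = 1.234947 rad, q = (β − φ) mod 2π = 6.097434 rad → L = 6.2·(1.234947 + 6.990477 + 6.097434) = 6.2·14.322857 = 88.801715 m
RLR: c = (6 − d² + 2cos(α−β) + 2d(sin α − sin β))/8 = -4.480030, |c| > 1 → infeasible
LRL: c = (6 − d² + 2cos(α−β) − 2d(sin α − sin β))/8 = -9.078736, |c| > 1 → infeasible
Shortest: RSR with L = 49.859743 m ≈ 49.8597 m

49.8597 m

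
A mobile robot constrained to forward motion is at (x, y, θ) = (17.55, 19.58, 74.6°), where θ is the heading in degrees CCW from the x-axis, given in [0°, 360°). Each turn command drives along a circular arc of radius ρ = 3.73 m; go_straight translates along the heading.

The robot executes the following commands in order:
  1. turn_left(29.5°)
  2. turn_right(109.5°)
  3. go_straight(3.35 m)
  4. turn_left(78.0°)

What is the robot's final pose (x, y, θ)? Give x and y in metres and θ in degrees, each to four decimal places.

(28.7857, 28.3841, 72.6000°)

set_pose: (x, y, θ) = (17.5500, 19.5800, 74.6000°), ρ = 3.73
turn_left(29.5°): centre at ρ to the left, rotate +29.5° → (17.5715, 21.4792, 104.1000°)
turn_right(109.5°): centre at ρ to the right, rotate −109.5° → (21.5402, 26.1013, -5.4000° ≡ 354.6000°)
go_straight(3.35): x += 3.35·cos θ, y += 3.35·sin θ → (24.8753, 25.7861, 354.6000°)
turn_left(78.0°): centre at ρ to the left, rotate +78.0° → (28.7857, 28.3841, 432.6000° ≡ 72.6000°)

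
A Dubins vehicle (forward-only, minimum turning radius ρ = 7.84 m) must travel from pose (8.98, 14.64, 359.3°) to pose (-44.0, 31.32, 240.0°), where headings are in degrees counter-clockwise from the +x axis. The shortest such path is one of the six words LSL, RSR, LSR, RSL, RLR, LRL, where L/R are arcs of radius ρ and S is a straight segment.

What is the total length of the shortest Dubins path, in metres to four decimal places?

79.4829 m

Let ψ = atan2(Δy, Δx) = atan2(16.68, -52.98) = 162.5241° be the start→goal bearing.
Normalize: d = |goal − start| / ρ = 55.543702/7.84 = 7.084656, α = (θ_start − ψ) mod 360° = 196.7759° = 3.434387 rad, β = (θ_goal − ψ) mod 360° = 77.4759° = 1.352209 rad.
Common terms: sin α = -0.288629, cos α = -0.957441, sin β = 0.976205, cos β = 0.216851, cos(α−β) = -0.489382, d² = 50.192348. Work in radians in the unit-radius frame; every candidate has L = ρ·(t + p + q).
LSL: p² = 2 + d² − 2cos(α−β) + 2d(sin α − sin β) = 35.249296; p = √p² = 5.937112; φ = atan2(cos β − cos α, d + sin α − sin β) = 0.199101 rad; t = (φ − α) mod 2π = 3.047900 rad, q = (β − φ) mod 2π = 1.153108 rad → L = 7.84·(3.047900 + 5.937112 + 1.153108) = 7.84·10.138119 = 79.482855 m
RSR: p² = 2 + d² − 2cos(α−β) + 2d(sin β − sin α) = 71.092931; p = √p² = 8.431662; φ = atan2(cos α − cos β, d − sin α + sin β) = -0.139726 rad; t = (α − φ) mod 2π = 3.574113 rad, q = (φ − β) mod 2π = 4.791250 rad → L = 7.84·(3.574113 + 8.431662 + 4.791250) = 7.84·16.797025 = 131.688680 m
LSR: p² = d² − 2 + 2cos(α−β) + 2d(sin α + sin β) = 56.956065; p = √p² = 7.546924; φ = atan2(−cos α − cos β, d + sin α + sin β) − atan2(−2, p) = 0.354054 rad; t = (φ − α) mod 2π = 3.202852 rad, q = (φ − β) mod 2π = 5.285030 rad → L = 7.84·(3.202852 + 7.546924 + 5.285030) = 7.84·16.034806 = 125.712882 m
RSL: p² = d² − 2 + 2cos(α−β) − 2d(sin α + sin β) = 37.471102; p = √p² = 6.121364; φ = atan2(cos α + cos β, d − sin α − sin β) − atan2(2, p) = -0.431048 rad; t = (α − φ) mod 2π = 3.865435 rad, q = (β − φ) mod 2π = 1.783257 rad → L = 7.84·(3.865435 + 6.121364 + 1.783257) = 7.84·11.770056 = 92.277238 m
RLR: c = (6 − d² + 2cos(α−β) + 2d(sin α − sin β))/8 = -7.886616, |c| > 1 → infeasible
LRL: c = (6 − d² + 2cos(α−β) − 2d(sin α − sin β))/8 = -3.406162, |c| > 1 → infeasible
Shortest: LSL with L = 79.482855 m ≈ 79.4829 m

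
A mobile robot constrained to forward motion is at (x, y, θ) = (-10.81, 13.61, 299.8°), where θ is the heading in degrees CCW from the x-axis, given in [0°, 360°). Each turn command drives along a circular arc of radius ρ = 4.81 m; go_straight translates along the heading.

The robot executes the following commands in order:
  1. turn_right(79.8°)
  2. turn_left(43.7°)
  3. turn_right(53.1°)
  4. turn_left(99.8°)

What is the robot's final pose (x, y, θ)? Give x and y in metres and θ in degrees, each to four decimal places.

(-17.1283, -6.4919, 310.4000°)

set_pose: (x, y, θ) = (-10.8100, 13.6100, 299.8000°), ρ = 4.81
turn_right(79.8°): centre at ρ to the right, rotate −79.8° → (-11.8921, 7.5349, 220.0000°)
turn_left(43.7°): centre at ρ to the left, rotate +43.7° → (-13.5813, 4.3780, 263.7000°)
turn_right(53.1°): centre at ρ to the right, rotate −53.1° → (-15.9138, 0.7657, 210.6000°)
turn_left(99.8°): centre at ρ to the left, rotate +99.8° → (-17.1283, -6.4919, 310.4000°)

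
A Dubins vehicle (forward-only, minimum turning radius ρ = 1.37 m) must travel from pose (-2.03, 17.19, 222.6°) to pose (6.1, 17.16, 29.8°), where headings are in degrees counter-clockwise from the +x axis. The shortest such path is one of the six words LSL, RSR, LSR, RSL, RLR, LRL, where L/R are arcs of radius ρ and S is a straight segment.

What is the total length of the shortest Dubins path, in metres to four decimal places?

10.8704 m

Let ψ = atan2(Δy, Δx) = atan2(-0.03, 8.13) = -0.2114° be the start→goal bearing.
Normalize: d = |goal − start| / ρ = 8.130055/1.37 = 5.934347, α = (θ_start − ψ) mod 360° = 222.8114° = 3.888793 rad, β = (θ_goal − ψ) mod 360° = 30.0114° = 0.523798 rad.
Common terms: sin α = -0.679588, cos α = -0.733594, sin β = 0.500173, cos β = 0.865926, cos(α−β) = -0.975149, d² = 35.216474. Work in radians in the unit-radius frame; every candidate has L = ρ·(t + p + q).
LSL: p² = 2 + d² − 2cos(α−β) + 2d(sin α − sin β) = 25.164560; p = √p² = 5.016429; φ = atan2(cos β − cos α, d + sin α − sin β) = 0.324523 rad; t = (φ − α) mod 2π = 2.718915 rad, q = (β − φ) mod 2π = 0.199276 rad → L = 1.37·(2.718915 + 5.016429 + 0.199276) = 1.37·7.934619 = 10.870429 m
RSR: p² = 2 + d² − 2cos(α−β) + 2d(sin β − sin α) = 53.168986; p = √p² = 7.291707; φ = atan2(cos α − cos β, d − sin α + sin β) = -0.221160 rad; t = (α − φ) mod 2π = 4.109953 rad, q = (φ − β) mod 2π = 5.538227 rad → L = 1.37·(4.109953 + 7.291707 + 5.538227) = 1.37·16.939887 = 23.207645 m
LSR: p² = d² − 2 + 2cos(α−β) + 2d(sin α + sin β) = 29.136754; p = √p² = 5.397847; φ = atan2(−cos α − cos β, d + sin α + sin β) − atan2(−2, p) = 0.331845 rad; t = (φ − α) mod 2π = 2.726238 rad, q = (φ − β) mod 2π = 6.091232 rad → L = 1.37·(2.726238 + 5.397847 + 6.091232) = 1.37·14.215317 = 19.474984 m
RSL: p² = d² − 2 + 2cos(α−β) − 2d(sin α + sin β) = 33.395596; p = √p² = 5.778892; φ = atan2(cos α + cos β, d − sin α − sin β) − atan2(2, p) = -0.311543 rad; t = (α − φ) mod 2π = 4.200336 rad, q = (β − φ) mod 2π = 0.835341 rad → L = 1.37·(4.200336 + 5.778892 + 0.835341) = 1.37·10.814570 = 14.815961 m
RLR: c = (6 − d² + 2cos(α−β) + 2d(sin α − sin β))/8 = -5.646123, |c| > 1 → infeasible
LRL: c = (6 − d² + 2cos(α−β) − 2d(sin α − sin β))/8 = -2.145570, |c| > 1 → infeasible
Shortest: LSL with L = 10.870429 m ≈ 10.8704 m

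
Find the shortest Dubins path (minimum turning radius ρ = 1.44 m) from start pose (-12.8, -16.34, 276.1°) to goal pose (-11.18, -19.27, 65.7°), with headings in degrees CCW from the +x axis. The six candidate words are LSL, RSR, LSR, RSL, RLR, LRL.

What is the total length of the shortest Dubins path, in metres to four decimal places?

Let ψ = atan2(Δy, Δx) = atan2(-2.93, 1.62) = -61.0617° be the start→goal bearing.
Normalize: d = |goal − start| / ρ = 3.348029/1.44 = 2.325020, α = (θ_start − ψ) mod 360° = 337.1617° = 5.884583 rad, β = (θ_goal − ψ) mod 360° = 126.7617° = 2.212410 rad.
Common terms: sin α = -0.388131, cos α = 0.921604, sin β = 0.801131, cos β = -0.598489, cos(α−β) = -0.862514, d² = 5.405720. Work in radians in the unit-radius frame; every candidate has L = ρ·(t + p + q).
LSL: p² = 2 + d² − 2cos(α−β) + 2d(sin α − sin β) = 3.600630; p = √p² = 1.897533; φ = atan2(cos β − cos α, d + sin α − sin β) = -0.929113 rad; t = (φ − α) mod 2π = 5.752675 rad, q = (β − φ) mod 2π = 3.141523 rad → L = 1.44·(5.752675 + 1.897533 + 3.141523) = 1.44·10.791730 = 15.540092 m
RSR: p² = 2 + d² − 2cos(α−β) + 2d(sin β − sin α) = 14.660864; p = √p² = 3.828951; φ = atan2(cos α − cos β, d − sin α + sin β) = 0.408246 rad; t = (α − φ) mod 2π = 5.476337 rad, q = (φ − β) mod 2π = 4.479021 rad → L = 1.44·(5.476337 + 3.828951 + 4.479021) = 1.44·13.784309 = 19.849405 m
LSR: p² = d² − 2 + 2cos(α−β) + 2d(sin α + sin β) = 3.601160; p = √p² = 1.897672; φ = atan2(−cos α − cos β, d + sin α + sin β) − atan2(−2, p) = 0.694178 rad; t = (φ − α) mod 2π = 1.092781 rad, q = (φ − β) mod 2π = 4.764954 rad → L = 1.44·(1.092781 + 1.897672 + 4.764954) = 1.44·7.755407 = 11.167786 m
RSL: p² = d² − 2 + 2cos(α−β) − 2d(sin α + sin β) = -0.239775 < 0 → infeasible
RLR: c = (6 − d² + 2cos(α−β) + 2d(sin α − sin β))/8 = -0.832608; p = 2π − arccos c = 3.728589 rad; φ = atan2(cos α − cos β, d − sin α + sin β) = 0.408246 rad; t = (α − φ + p/2) mod 2π = 1.057446 rad, q = (α − β − t + p) mod 2π = 0.060131 rad → L = 1.44·(1.057446 + 3.728589 + 0.060131) = 1.44·4.846166 = 6.978479 m
LRL: c = (6 − d² + 2cos(α−β) − 2d(sin α − sin β))/8 = 0.549921; p = 2π − arccos c = 5.294659 rad; φ = atan2(cos β − cos α, d + sin α − sin β) = -0.929113 rad; t = (φ − α + p/2) mod 2π = 2.116819 rad, q = (β − α − t + p) mod 2π = 5.788852 rad → L = 1.44·(2.116819 + 5.294659 + 5.788852) = 1.44·13.200330 = 19.008476 m
Shortest: RLR with L = 6.978479 m ≈ 6.9785 m

6.9785 m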